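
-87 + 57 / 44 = -3771 / 44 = -85.70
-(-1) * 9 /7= 9 /7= 1.29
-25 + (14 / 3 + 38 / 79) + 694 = 159773 / 237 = 674.15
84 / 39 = 28 / 13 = 2.15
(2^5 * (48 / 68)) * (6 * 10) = 23040 / 17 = 1355.29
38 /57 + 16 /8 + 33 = 107 /3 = 35.67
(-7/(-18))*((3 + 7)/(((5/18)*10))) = 7/5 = 1.40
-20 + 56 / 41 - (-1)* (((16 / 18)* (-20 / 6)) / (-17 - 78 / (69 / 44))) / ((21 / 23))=-132641692 / 7136829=-18.59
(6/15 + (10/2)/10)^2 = 81/100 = 0.81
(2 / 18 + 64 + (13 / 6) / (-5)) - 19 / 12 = 11177 / 180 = 62.09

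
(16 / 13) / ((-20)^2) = 1 / 325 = 0.00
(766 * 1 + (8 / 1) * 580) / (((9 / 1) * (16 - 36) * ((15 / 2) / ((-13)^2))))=-152269 / 225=-676.75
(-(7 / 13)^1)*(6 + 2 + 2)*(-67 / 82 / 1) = 2345 / 533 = 4.40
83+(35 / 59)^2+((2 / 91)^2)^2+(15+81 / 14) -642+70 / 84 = -384581704256192 / 716128317723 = -537.03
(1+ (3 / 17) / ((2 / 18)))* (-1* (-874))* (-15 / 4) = -144210 / 17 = -8482.94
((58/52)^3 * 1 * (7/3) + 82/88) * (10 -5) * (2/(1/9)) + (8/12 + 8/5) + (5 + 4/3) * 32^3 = 207908.20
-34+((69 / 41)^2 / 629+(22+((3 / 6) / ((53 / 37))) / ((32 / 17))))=-11.81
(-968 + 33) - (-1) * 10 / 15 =-2803 / 3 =-934.33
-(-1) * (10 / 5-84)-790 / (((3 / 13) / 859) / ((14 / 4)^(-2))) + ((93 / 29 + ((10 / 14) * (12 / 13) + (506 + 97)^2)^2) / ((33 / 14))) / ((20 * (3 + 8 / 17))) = 171690714866638339 / 212531865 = 807835168.00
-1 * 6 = -6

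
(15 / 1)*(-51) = -765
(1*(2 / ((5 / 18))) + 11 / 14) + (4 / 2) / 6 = 8.32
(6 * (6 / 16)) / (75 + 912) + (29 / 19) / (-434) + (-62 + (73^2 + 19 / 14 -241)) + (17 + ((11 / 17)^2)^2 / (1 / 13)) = 326714752508659 / 64739131604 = 5046.63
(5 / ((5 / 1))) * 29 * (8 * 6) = 1392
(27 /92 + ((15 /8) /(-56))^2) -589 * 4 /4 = -2717577161 /4616192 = -588.71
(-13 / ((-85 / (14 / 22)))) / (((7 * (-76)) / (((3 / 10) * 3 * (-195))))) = 4563 / 142120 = 0.03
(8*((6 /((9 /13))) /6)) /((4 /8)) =23.11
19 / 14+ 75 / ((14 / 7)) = 272 / 7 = 38.86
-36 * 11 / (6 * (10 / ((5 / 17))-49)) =22 / 5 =4.40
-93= -93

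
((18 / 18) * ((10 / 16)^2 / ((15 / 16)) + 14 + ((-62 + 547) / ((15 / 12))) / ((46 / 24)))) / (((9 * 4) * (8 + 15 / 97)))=5805547 / 7859376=0.74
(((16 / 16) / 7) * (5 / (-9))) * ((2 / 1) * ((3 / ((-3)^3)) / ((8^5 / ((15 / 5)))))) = 5 / 3096576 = 0.00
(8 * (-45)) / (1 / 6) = -2160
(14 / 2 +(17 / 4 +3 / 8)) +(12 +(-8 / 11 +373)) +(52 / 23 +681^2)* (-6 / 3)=-1876512383 / 2024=-927130.62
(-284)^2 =80656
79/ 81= 0.98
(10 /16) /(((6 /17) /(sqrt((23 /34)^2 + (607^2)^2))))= 652461.77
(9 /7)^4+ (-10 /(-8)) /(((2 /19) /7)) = 1649153 /19208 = 85.86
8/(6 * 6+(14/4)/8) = 128/583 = 0.22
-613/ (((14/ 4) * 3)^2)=-2452/ 441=-5.56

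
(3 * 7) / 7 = 3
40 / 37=1.08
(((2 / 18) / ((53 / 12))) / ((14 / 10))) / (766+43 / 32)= 128 / 5465943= 0.00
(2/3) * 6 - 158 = -154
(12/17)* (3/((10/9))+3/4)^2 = 14283/1700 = 8.40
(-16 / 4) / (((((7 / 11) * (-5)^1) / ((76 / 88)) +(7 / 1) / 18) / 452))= 618336 / 1127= 548.66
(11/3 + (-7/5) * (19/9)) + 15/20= 263/180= 1.46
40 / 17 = 2.35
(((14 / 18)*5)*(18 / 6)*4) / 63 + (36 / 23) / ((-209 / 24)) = 72812 / 129789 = 0.56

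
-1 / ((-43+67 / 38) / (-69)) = -2622 / 1567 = -1.67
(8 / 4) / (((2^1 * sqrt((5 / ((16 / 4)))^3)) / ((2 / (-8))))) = -2 * sqrt(5) / 25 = -0.18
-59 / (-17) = 59 / 17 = 3.47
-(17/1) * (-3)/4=51/4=12.75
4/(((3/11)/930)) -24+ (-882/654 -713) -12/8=2812233/218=12900.15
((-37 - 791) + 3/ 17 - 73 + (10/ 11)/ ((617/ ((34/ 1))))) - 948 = -213309630/ 115379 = -1848.77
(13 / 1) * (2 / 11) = 26 / 11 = 2.36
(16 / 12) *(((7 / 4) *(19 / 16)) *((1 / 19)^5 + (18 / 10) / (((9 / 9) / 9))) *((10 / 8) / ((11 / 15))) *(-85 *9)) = -671262717825 / 11468248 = -58532.28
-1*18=-18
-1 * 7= -7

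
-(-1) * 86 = 86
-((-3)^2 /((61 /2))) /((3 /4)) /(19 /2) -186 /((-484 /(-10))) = -544743 /140239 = -3.88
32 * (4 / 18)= 64 / 9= 7.11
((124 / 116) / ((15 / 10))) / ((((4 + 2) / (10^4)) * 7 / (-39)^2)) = 52390000 / 203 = 258078.82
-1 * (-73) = 73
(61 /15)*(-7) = -427 /15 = -28.47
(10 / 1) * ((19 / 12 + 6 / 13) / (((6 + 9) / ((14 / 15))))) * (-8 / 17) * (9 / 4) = -4466 / 3315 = -1.35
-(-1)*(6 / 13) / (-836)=-3 / 5434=-0.00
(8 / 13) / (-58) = -0.01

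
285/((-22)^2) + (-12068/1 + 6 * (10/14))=-40869869/3388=-12063.13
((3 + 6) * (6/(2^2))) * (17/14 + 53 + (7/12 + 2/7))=5949/8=743.62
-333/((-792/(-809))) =-29933/88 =-340.15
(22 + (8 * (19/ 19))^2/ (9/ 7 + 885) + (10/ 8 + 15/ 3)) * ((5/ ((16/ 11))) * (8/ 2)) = 878555/ 2256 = 389.43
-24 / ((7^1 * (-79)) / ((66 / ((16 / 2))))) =198 / 553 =0.36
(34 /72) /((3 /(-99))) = -187 /12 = -15.58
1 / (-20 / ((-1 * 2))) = 1 / 10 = 0.10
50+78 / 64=1639 / 32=51.22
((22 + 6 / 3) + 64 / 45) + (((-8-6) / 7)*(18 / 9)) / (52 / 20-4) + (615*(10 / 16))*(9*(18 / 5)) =15727357 / 1260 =12482.03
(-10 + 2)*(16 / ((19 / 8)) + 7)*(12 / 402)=-4176 / 1273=-3.28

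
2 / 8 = 1 / 4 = 0.25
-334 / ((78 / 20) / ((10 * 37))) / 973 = -1235800 / 37947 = -32.57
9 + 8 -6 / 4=31 / 2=15.50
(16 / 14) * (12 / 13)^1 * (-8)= -768 / 91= -8.44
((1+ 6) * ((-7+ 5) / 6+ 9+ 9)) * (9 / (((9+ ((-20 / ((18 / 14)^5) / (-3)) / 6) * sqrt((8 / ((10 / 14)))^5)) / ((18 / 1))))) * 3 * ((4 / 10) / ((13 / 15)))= -114578415010672168500 / 8052366181266924023+ 202018657600183495680 * sqrt(70) / 8052366181266924023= 195.67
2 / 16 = 1 / 8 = 0.12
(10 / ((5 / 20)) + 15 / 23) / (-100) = -187 / 460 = -0.41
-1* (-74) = 74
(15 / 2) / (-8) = -15 / 16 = -0.94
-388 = -388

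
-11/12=-0.92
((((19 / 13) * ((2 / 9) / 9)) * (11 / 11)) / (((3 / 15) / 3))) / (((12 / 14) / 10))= 6650 / 1053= 6.32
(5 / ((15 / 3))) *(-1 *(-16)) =16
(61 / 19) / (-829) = -61 / 15751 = -0.00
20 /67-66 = -65.70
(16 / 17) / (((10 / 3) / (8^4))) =98304 / 85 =1156.52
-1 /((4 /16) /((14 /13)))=-56 /13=-4.31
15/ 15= 1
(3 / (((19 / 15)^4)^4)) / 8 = 0.01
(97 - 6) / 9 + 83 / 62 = 6389 / 558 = 11.45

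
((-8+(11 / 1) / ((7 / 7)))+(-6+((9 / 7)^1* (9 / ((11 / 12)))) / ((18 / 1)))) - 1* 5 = -7.30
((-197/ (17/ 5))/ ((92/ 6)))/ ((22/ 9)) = -1.55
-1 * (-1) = 1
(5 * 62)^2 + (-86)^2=103496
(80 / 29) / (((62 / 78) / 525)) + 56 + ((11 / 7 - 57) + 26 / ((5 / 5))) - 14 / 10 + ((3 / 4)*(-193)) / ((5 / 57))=24800197 / 125860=197.05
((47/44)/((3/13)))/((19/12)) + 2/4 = 1431/418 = 3.42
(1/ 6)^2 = 1/ 36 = 0.03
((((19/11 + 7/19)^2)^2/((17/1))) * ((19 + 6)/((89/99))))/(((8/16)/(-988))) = -861216415862400/13812674777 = -62349.72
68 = 68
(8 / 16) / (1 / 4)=2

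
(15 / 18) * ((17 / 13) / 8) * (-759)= -21505 / 208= -103.39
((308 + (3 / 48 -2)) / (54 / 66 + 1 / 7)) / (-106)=-377069 / 125504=-3.00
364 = 364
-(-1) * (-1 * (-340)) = 340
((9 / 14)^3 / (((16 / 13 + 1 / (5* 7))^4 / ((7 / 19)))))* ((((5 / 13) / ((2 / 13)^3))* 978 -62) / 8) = 3250849381723125 / 6473319387904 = 502.19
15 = 15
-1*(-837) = 837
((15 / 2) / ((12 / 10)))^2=625 / 16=39.06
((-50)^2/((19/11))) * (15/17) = 412500/323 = 1277.09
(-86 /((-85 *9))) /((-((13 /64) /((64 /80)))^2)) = -5636096 /3232125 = -1.74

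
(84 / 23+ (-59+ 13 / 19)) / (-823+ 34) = 23888 / 344793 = 0.07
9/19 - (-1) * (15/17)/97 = 15126/31331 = 0.48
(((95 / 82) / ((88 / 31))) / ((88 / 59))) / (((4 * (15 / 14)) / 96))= 6.13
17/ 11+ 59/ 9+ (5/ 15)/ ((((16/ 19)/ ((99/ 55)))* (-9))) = 63533/ 7920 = 8.02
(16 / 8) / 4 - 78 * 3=-467 / 2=-233.50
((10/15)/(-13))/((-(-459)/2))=-4/17901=-0.00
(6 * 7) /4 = 21 /2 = 10.50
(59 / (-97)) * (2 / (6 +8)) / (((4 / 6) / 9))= -1593 / 1358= -1.17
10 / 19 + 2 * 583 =1166.53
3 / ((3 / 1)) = 1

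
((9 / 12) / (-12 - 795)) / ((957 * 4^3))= -1 / 65902848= -0.00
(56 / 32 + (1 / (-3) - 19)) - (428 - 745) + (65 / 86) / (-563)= 86982547 / 290508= 299.42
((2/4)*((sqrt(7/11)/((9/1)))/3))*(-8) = -4*sqrt(77)/297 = -0.12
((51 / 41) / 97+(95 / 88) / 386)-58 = -7833152505 / 135090736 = -57.98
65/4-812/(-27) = 5003/108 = 46.32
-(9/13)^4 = -6561/28561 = -0.23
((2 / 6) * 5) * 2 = 10 / 3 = 3.33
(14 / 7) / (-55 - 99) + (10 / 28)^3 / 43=-15481 / 1297912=-0.01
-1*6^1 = -6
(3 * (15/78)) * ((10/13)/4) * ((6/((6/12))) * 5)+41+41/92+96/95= 72542823/1477060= 49.11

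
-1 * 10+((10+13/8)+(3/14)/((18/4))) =281/168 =1.67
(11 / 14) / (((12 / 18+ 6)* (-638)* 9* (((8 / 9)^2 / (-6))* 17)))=81 / 8834560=0.00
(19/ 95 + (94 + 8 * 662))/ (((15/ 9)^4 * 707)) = 2183031/ 2209375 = 0.99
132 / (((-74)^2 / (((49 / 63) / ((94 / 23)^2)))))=40733 / 36289452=0.00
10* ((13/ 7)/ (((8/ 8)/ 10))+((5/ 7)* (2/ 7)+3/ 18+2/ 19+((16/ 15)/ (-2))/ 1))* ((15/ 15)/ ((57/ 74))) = 38265326/ 159201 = 240.36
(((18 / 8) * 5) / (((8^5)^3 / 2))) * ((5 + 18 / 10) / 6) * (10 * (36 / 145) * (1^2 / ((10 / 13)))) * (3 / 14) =0.00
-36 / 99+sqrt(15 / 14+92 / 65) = -4 / 11+sqrt(2059330) / 910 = 1.21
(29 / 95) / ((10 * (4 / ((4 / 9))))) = 0.00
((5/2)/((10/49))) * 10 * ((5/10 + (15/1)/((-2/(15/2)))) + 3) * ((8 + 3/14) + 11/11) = -952665/16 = -59541.56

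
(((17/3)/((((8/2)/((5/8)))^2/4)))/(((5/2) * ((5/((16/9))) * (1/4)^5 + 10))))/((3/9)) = 2176/32777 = 0.07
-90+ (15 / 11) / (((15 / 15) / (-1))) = -1005 / 11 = -91.36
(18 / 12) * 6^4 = 1944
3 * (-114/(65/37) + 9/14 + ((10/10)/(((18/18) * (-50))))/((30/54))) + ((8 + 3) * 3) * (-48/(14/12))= -1550.57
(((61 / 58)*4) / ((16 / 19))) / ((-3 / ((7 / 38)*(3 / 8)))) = -427 / 3712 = -0.12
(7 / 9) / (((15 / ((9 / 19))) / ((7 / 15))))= 49 / 4275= 0.01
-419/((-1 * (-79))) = -419/79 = -5.30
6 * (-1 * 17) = -102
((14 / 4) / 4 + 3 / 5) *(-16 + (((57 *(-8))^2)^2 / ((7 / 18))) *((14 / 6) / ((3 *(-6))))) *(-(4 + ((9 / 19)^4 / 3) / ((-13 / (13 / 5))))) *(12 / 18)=553617710005701964 / 9774075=56641442796.96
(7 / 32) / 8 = 7 / 256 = 0.03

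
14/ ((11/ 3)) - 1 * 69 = -717/ 11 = -65.18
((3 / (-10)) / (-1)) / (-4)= -3 / 40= -0.08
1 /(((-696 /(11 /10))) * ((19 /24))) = -11 /5510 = -0.00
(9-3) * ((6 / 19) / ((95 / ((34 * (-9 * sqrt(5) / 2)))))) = -5508 * sqrt(5) / 1805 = -6.82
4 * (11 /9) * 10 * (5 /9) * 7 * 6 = 30800 /27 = 1140.74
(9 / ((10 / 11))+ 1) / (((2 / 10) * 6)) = 109 / 12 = 9.08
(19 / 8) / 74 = 19 / 592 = 0.03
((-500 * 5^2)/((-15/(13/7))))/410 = 3250/861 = 3.77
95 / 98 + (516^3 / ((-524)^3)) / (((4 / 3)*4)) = 1392985877 / 1762503344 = 0.79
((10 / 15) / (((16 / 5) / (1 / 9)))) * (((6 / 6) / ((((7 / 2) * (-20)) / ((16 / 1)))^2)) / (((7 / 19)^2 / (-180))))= -11552 / 7203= -1.60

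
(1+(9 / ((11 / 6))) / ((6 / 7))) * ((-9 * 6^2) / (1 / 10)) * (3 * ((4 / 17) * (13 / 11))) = -37402560 / 2057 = -18183.06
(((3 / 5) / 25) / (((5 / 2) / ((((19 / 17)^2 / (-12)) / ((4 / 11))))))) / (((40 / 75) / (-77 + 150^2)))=-15713247 / 136000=-115.54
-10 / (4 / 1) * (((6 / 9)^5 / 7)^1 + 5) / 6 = -42685 / 20412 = -2.09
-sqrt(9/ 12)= -sqrt(3)/ 2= -0.87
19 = 19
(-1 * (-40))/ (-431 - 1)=-5/ 54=-0.09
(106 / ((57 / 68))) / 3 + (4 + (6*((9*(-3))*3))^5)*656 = -17786282489424789.85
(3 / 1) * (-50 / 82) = -75 / 41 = -1.83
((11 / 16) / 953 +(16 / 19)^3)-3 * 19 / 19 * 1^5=-251226839 / 104586032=-2.40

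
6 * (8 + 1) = 54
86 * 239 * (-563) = -11571902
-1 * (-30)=30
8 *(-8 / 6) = -32 / 3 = -10.67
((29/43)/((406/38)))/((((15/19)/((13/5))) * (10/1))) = 0.02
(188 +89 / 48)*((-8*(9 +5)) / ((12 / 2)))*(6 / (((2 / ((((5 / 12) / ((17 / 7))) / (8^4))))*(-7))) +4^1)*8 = -23689999879 / 208896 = -113405.71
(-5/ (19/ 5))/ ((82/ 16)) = -200/ 779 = -0.26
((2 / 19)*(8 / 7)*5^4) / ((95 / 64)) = 128000 / 2527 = 50.65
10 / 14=0.71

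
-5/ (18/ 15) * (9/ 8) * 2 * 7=-525/ 8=-65.62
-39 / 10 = -3.90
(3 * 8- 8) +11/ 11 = 17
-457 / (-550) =457 / 550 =0.83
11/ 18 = 0.61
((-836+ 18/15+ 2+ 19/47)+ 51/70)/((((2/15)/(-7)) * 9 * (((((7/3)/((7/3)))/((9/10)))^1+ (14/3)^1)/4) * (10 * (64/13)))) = 1641711/24064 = 68.22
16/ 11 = 1.45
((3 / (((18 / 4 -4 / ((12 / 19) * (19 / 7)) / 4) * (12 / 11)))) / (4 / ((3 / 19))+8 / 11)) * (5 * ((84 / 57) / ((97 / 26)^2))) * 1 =5153148 / 361296191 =0.01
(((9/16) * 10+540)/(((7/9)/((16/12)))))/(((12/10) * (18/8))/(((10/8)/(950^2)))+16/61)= 798795/1664787824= 0.00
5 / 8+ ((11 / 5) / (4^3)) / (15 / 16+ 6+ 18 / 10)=3517 / 5592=0.63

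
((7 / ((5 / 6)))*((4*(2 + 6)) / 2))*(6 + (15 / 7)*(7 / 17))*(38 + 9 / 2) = 39312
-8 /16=-1 /2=-0.50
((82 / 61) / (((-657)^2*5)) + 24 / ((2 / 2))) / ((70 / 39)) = 20537859953 / 1535951025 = 13.37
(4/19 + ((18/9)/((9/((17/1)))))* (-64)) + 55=-31903/171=-186.57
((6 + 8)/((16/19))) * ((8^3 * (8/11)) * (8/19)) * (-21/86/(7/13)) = -1182.04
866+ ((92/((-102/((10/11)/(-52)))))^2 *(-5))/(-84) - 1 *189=677.00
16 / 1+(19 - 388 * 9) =-3457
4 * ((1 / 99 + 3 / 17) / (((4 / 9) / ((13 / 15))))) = 4082 / 2805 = 1.46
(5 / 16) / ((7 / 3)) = 15 / 112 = 0.13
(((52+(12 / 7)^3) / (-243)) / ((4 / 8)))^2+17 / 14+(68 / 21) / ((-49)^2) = 19952160215 / 13894111602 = 1.44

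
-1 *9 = -9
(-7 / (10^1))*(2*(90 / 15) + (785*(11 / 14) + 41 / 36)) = -158741 / 360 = -440.95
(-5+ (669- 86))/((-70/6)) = -1734/35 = -49.54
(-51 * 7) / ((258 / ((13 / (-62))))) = 1547 / 5332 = 0.29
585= 585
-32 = -32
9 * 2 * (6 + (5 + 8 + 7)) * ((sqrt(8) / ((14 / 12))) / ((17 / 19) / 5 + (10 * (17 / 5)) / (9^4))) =3500424720 * sqrt(2) / 803369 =6161.99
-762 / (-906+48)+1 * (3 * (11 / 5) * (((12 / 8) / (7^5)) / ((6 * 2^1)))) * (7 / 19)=231749239 / 260940680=0.89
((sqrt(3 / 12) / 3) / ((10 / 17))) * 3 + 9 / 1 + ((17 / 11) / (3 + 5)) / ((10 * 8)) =69361 / 7040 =9.85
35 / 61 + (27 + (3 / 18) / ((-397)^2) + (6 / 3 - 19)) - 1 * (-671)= 39316510765 / 57684894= 681.57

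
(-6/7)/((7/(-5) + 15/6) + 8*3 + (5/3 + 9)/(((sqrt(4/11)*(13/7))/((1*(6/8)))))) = -2545140/68493383 + 31200*sqrt(11)/9784769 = -0.03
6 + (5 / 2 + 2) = 21 / 2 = 10.50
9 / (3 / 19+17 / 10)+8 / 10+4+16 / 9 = 11.42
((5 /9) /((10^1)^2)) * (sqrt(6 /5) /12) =sqrt(30) /10800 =0.00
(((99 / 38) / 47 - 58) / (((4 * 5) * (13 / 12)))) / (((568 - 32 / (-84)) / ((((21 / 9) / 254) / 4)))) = -15212883 / 1407820643840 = -0.00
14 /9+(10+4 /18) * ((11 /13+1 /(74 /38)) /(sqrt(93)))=20056 * sqrt(93) /134199+14 /9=3.00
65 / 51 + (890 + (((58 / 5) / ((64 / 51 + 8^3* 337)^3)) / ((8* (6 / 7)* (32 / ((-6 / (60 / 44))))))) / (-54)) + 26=68006090646269327332161307731 / 74139300634012434405785600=917.27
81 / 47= 1.72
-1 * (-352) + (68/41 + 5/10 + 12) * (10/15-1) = 347.28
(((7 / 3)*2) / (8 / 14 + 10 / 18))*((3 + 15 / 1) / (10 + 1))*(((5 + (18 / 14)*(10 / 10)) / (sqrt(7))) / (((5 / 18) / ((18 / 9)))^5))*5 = 26121388032*sqrt(7) / 44375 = 1557424.15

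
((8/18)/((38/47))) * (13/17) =1222/2907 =0.42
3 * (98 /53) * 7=2058 /53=38.83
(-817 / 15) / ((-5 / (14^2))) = 160132 / 75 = 2135.09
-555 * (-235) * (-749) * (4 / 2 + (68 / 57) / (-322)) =-195014723.11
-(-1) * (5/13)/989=5/12857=0.00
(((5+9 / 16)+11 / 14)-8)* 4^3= -740 / 7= -105.71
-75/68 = -1.10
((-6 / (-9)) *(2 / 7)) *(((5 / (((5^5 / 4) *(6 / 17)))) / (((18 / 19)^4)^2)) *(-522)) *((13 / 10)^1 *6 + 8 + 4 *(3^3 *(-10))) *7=44552182697992373 / 2152336050000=20699.45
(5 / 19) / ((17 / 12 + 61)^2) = 720 / 10659019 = 0.00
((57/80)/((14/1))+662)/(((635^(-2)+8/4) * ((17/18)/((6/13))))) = 161.77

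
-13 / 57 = -0.23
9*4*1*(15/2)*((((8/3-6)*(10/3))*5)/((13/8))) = -9230.77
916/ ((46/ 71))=1413.83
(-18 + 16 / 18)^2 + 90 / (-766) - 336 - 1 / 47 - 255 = -435016493 / 1458081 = -298.35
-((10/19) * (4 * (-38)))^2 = -6400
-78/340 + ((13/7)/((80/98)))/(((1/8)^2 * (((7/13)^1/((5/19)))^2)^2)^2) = 71565114652558503743/2377738057770624710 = 30.10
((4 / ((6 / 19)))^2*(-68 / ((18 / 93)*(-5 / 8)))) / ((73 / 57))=231340352 / 3285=70423.24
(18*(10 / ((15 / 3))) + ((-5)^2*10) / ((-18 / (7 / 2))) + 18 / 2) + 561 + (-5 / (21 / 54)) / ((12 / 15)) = 34103 / 63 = 541.32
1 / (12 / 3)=1 / 4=0.25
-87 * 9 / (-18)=87 / 2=43.50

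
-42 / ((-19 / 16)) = 672 / 19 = 35.37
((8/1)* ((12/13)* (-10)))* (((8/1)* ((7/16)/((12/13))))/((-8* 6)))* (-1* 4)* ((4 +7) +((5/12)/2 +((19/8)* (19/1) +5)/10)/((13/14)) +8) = -574.52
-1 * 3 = -3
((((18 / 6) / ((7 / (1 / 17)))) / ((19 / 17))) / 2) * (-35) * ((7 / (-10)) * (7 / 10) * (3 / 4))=441 / 3040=0.15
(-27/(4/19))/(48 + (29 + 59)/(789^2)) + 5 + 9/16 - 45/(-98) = 2802693311/836670688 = 3.35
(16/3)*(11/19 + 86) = 26320/57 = 461.75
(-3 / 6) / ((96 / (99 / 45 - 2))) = -0.00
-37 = -37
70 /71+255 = 18175 /71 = 255.99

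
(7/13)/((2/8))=28/13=2.15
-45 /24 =-15 /8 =-1.88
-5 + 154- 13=136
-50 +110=60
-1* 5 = -5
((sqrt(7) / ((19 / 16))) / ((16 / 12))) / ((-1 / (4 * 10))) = -480 * sqrt(7) / 19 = -66.84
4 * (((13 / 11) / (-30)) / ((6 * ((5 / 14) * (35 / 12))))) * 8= -832 / 4125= -0.20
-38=-38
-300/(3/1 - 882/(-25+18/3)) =-6.07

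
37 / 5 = 7.40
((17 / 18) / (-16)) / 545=-17 / 156960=-0.00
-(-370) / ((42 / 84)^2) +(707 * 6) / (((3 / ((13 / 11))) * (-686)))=796407 / 539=1477.56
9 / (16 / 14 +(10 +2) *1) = 63 / 92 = 0.68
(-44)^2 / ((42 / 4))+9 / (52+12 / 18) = 612343 / 3318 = 184.55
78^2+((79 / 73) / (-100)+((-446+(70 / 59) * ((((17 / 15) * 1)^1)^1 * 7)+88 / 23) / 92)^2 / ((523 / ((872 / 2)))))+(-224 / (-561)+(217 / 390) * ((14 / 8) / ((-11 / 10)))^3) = 240261887526328944620513173 / 39383358273177768392400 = 6100.59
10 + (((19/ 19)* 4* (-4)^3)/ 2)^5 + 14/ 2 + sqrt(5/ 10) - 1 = -34359738352 + sqrt(2)/ 2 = -34359738351.29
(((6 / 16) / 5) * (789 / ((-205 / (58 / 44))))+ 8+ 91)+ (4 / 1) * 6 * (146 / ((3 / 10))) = 2124862957 / 180400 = 11778.62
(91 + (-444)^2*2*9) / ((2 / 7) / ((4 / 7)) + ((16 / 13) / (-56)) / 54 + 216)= 17437520646 / 1063879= 16390.51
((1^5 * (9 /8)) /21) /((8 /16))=3 /28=0.11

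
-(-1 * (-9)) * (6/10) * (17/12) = -153/20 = -7.65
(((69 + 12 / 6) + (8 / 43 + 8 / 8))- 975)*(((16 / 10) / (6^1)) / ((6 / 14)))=-1086988 / 1935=-561.75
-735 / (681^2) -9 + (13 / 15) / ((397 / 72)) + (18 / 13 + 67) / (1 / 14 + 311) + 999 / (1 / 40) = 138811907810660666 / 3474521372985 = 39951.38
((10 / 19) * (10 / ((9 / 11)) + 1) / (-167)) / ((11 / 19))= -1190 / 16533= -0.07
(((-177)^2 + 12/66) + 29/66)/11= 2067755/726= 2848.15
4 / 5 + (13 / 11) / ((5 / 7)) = 27 / 11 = 2.45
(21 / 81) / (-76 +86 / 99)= -77 / 22314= -0.00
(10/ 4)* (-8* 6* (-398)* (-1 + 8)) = 334320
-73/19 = -3.84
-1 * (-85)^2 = -7225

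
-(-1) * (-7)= -7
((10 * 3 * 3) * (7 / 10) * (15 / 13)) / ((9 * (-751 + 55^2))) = 35 / 9854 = 0.00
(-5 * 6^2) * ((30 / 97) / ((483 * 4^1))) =-450 / 15617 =-0.03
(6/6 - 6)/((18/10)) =-25/9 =-2.78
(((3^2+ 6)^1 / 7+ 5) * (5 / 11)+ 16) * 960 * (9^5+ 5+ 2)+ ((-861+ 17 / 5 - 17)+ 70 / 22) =420100426104 / 385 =1091169937.93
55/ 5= 11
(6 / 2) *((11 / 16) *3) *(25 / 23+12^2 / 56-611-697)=-8070.61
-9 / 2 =-4.50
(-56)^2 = 3136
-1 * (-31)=31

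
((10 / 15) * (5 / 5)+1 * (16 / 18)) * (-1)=-14 / 9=-1.56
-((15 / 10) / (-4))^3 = 27 / 512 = 0.05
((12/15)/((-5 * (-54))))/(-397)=-2/267975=-0.00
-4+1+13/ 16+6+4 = 7.81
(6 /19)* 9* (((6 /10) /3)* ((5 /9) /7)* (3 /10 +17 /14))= 318 /4655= 0.07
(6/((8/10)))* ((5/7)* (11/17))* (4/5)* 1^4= 330/119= 2.77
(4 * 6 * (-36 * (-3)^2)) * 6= -46656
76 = 76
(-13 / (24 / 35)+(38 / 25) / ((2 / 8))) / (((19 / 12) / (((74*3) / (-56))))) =857697 / 26600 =32.24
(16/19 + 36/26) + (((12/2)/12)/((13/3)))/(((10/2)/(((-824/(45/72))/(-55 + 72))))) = 45878/104975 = 0.44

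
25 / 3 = 8.33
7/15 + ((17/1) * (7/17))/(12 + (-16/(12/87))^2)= 13483/28860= 0.47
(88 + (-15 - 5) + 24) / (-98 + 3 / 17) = -1564 / 1663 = -0.94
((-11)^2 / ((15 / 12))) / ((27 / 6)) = 968 / 45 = 21.51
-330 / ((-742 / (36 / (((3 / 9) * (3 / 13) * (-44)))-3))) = -2250 / 371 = -6.06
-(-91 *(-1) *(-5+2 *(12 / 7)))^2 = -20449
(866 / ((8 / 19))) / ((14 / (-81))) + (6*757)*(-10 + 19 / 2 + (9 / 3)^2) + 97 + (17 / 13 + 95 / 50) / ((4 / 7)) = 48793919 / 1820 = 26809.85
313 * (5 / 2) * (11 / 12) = 17215 / 24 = 717.29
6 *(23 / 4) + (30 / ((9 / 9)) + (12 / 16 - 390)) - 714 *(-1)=1557 / 4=389.25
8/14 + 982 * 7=6874.57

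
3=3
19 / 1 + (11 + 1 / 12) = 361 / 12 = 30.08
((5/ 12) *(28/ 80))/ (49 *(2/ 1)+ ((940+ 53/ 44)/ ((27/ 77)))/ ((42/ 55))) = 189/ 4682438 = 0.00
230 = 230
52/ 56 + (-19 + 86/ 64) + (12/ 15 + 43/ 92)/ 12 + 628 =47247287/ 77280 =611.38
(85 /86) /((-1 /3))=-255 /86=-2.97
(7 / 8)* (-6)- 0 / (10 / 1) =-21 / 4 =-5.25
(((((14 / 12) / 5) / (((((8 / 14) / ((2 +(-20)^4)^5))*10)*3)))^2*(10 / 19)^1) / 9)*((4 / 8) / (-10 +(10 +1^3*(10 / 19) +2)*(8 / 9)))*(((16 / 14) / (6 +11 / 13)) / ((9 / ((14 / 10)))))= 7356684362384456194035887311618117059768655560393552 / 5395625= 1363453605909316565557445000000000000000000000.00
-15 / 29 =-0.52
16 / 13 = 1.23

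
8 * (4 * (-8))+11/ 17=-4341/ 17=-255.35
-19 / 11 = -1.73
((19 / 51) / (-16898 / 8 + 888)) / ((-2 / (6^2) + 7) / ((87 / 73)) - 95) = 39672 / 11625306605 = 0.00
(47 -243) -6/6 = -197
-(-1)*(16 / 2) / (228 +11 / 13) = 104 / 2975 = 0.03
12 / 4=3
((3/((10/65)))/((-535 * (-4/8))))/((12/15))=39/428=0.09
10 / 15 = 0.67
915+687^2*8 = 3776667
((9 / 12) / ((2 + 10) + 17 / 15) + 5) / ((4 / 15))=59775 / 3152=18.96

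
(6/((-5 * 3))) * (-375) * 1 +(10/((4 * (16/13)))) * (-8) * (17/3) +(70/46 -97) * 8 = -194831/276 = -705.91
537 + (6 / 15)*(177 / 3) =2803 / 5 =560.60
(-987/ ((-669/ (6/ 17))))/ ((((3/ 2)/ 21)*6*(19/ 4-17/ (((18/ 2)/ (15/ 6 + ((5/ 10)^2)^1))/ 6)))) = -55272/ 1201747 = -0.05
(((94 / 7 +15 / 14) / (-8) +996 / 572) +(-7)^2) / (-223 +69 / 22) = -0.22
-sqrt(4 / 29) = -2* sqrt(29) / 29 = -0.37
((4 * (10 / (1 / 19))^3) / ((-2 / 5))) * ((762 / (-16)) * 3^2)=29399388750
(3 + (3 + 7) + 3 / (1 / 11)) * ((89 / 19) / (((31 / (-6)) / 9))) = -375.34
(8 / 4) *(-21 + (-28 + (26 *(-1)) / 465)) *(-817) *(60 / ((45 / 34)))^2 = 689404626304 / 4185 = 164732288.24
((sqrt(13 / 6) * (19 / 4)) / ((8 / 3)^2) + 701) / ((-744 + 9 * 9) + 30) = -701 / 633 - 19 * sqrt(78) / 108032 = -1.11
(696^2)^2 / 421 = 557384468.07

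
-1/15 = -0.07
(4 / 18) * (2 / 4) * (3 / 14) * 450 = 75 / 7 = 10.71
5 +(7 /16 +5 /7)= 689 /112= 6.15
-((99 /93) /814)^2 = -9 /5262436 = -0.00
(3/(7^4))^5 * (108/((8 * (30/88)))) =48114/398961331488060005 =0.00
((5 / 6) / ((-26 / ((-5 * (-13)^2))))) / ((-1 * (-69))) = 0.39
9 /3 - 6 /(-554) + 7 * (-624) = -1209102 /277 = -4364.99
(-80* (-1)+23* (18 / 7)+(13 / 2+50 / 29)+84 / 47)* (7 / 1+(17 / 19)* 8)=2111.71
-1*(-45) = 45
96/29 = 3.31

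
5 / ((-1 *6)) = -5 / 6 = -0.83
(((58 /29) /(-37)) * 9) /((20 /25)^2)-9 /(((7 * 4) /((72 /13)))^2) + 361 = 882148175 /2451176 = 359.89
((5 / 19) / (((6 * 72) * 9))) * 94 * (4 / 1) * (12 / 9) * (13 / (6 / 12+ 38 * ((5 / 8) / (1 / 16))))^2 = 317720 / 8021404971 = 0.00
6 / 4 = 1.50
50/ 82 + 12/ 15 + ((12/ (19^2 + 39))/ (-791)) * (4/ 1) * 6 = 1142257/ 810775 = 1.41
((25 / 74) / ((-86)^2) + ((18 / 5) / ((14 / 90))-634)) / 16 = -2340271729 / 61298048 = -38.18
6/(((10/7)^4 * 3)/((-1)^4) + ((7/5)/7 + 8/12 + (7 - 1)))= 216090/697303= 0.31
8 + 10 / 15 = 26 / 3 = 8.67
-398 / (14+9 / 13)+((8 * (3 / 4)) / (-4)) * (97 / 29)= -355673 / 11078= -32.11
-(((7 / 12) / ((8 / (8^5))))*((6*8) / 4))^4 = -675821419082285056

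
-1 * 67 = -67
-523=-523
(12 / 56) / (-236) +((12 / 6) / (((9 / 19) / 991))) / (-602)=-8888449 / 1278648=-6.95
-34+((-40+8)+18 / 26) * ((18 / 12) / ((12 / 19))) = -11269 / 104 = -108.36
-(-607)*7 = 4249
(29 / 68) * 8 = 58 / 17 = 3.41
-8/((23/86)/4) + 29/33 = -90149/759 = -118.77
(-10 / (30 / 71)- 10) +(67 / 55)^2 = -292058 / 9075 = -32.18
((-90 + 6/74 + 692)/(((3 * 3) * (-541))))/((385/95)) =-423263/13871781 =-0.03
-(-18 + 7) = 11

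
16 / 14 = 8 / 7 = 1.14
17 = 17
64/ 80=4/ 5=0.80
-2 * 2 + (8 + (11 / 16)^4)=276785 / 65536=4.22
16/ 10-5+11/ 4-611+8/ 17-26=-216641/ 340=-637.18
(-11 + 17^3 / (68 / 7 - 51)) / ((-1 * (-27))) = -4.81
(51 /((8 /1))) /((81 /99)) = 187 /24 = 7.79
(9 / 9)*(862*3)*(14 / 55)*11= 36204 / 5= 7240.80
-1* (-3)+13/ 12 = 49/ 12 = 4.08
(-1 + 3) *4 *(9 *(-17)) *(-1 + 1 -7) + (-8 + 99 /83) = 710579 /83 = 8561.19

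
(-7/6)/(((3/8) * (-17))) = 28/153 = 0.18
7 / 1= 7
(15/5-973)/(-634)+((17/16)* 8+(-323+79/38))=-1872497/6023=-310.89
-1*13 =-13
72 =72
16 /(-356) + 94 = 93.96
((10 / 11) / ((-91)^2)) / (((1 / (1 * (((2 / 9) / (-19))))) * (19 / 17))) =-340 / 295954659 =-0.00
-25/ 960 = -5/ 192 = -0.03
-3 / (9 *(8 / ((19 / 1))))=-19 / 24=-0.79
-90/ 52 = -45/ 26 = -1.73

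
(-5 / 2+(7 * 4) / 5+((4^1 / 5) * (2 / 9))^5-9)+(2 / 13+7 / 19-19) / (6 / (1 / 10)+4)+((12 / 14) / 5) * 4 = -5.50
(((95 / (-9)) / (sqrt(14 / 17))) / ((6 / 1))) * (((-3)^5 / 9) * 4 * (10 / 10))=209.37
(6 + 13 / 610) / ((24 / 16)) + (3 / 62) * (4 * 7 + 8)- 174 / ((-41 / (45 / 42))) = 83875676 / 8140755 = 10.30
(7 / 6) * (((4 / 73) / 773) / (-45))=-14 / 7617915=-0.00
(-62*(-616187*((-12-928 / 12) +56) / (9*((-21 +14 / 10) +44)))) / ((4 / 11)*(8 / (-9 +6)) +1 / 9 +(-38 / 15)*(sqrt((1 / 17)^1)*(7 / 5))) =-94882207285937500 / 52641597 +7685130478025000*sqrt(17) / 17547199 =3373887.70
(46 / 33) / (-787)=-46 / 25971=-0.00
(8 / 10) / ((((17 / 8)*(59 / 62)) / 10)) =3968 / 1003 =3.96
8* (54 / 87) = 144 / 29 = 4.97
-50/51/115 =-10/1173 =-0.01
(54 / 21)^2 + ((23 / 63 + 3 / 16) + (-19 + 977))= 6810203 / 7056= 965.16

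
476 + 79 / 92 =43871 / 92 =476.86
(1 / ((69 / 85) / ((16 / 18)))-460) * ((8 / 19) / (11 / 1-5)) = -32.20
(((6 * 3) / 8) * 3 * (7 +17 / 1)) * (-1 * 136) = -22032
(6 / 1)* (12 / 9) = 8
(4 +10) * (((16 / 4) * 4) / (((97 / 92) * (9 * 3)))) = 20608 / 2619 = 7.87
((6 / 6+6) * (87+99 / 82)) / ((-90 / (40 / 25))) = -33754 / 3075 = -10.98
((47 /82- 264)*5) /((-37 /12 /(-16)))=-10368480 /1517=-6834.86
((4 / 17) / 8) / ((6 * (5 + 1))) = 1 / 1224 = 0.00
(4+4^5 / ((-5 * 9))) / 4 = -211 / 45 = -4.69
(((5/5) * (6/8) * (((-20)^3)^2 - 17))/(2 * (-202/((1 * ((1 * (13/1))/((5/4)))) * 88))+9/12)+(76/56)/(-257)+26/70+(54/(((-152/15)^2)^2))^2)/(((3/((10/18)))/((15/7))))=25132112304917172090009888313105/407133735937298002870272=61729378.06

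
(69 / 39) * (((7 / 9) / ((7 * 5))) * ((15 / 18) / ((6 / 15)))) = 115 / 1404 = 0.08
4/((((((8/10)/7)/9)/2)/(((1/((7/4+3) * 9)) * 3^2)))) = 132.63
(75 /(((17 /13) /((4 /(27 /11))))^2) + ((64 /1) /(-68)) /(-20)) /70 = 1.66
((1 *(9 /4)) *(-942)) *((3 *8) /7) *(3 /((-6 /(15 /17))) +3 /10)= 610416 /595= 1025.91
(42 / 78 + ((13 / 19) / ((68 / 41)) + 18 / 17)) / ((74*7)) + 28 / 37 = 6617789 / 8700328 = 0.76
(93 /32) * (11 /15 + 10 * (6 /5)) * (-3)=-17763 /160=-111.02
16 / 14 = 8 / 7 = 1.14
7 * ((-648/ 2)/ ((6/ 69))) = -26082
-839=-839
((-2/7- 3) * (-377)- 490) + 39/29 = 152262/203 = 750.06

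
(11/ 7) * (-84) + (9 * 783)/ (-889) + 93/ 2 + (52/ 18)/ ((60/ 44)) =-91.31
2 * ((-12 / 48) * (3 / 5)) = -3 / 10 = -0.30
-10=-10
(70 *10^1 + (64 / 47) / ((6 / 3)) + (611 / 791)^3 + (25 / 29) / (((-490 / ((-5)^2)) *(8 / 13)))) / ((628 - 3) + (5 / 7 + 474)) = 7566705591244831 / 11869301334502752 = 0.64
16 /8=2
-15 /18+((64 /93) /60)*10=-401 /558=-0.72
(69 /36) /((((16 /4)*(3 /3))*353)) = 23 /16944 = 0.00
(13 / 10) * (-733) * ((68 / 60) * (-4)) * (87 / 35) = 9395594 / 875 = 10737.82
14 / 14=1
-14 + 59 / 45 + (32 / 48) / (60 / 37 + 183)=-12.69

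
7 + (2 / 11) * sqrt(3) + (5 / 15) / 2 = 2 * sqrt(3) / 11 + 43 / 6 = 7.48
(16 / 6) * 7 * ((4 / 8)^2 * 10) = 140 / 3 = 46.67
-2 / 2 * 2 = -2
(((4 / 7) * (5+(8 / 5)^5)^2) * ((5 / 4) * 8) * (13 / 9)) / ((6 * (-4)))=-1127573031 / 13671875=-82.47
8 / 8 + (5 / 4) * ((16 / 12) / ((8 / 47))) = 259 / 24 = 10.79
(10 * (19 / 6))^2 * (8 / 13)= 72200 / 117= 617.09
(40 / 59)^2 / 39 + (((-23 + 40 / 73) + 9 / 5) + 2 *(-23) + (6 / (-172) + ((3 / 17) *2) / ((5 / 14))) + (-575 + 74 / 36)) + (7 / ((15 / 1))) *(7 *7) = -66913679468848 / 108667612755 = -615.76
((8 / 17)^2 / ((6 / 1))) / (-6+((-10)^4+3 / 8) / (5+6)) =256 / 6264075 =0.00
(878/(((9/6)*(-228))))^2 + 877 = 25837078/29241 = 883.59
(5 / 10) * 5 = 2.50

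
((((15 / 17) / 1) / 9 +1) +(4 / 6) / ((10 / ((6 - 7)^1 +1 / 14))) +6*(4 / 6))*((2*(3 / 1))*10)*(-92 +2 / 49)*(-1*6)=972160488 / 5831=166722.77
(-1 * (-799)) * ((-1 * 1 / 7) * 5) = -570.71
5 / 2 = 2.50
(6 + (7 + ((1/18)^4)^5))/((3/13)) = 2154451920570937211479916557/38244708649188234523312128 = 56.33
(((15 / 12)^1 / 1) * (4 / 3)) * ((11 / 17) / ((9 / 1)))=55 / 459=0.12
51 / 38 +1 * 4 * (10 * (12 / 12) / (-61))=1591 / 2318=0.69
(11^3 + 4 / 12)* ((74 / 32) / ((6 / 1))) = 73889 / 144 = 513.12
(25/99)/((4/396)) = 25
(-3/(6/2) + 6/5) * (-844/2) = -422/5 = -84.40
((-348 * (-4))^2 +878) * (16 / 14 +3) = 8031102.57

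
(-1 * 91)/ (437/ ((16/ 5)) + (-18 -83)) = -2.56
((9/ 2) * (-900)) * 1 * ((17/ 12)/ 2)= -2868.75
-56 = -56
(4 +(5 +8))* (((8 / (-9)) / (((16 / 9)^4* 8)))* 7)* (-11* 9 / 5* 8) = 8588349 / 40960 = 209.68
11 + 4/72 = 199/18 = 11.06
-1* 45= -45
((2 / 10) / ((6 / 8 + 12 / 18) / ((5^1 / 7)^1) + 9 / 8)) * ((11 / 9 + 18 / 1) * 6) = 2768 / 373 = 7.42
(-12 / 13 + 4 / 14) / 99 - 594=-5351404 / 9009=-594.01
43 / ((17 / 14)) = 602 / 17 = 35.41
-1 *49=-49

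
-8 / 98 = -4 / 49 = -0.08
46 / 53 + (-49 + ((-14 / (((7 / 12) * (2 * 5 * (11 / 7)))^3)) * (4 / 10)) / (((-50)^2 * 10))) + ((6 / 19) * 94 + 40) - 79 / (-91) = 5340964981503678 / 238220404296875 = 22.42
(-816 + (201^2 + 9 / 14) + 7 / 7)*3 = 1662639 / 14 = 118759.93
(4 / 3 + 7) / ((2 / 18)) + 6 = 81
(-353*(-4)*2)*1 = 2824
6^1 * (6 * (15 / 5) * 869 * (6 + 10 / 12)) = 641322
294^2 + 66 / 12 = 172883 / 2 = 86441.50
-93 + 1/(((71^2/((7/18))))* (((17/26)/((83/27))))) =-1936658950/20824371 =-93.00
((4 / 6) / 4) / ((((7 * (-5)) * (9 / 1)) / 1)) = -1 / 1890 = -0.00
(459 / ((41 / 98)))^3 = 91015693734168 / 68921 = 1320579993.53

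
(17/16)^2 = 289/256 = 1.13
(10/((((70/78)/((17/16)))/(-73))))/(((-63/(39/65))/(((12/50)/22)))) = 48399/539000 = 0.09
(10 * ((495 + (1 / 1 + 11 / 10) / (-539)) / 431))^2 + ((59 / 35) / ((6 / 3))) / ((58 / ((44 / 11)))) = 131.96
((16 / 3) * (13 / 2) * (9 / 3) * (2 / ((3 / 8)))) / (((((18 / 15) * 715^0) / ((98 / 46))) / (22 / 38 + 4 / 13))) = 1144640 / 1311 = 873.10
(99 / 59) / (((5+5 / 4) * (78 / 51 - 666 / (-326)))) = 1097316 / 14601025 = 0.08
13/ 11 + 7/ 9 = 194/ 99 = 1.96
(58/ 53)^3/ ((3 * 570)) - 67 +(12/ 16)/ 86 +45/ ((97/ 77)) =-31.27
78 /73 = 1.07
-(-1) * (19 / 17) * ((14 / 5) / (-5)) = -266 / 425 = -0.63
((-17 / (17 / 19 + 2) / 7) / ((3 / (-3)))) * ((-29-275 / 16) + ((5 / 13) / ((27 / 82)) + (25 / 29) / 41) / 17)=-99466702723 / 2570808240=-38.69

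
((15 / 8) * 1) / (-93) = -5 / 248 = -0.02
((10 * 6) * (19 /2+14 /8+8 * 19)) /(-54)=-181.39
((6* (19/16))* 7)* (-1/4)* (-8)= 399/4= 99.75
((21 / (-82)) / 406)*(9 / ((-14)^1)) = 27 / 66584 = 0.00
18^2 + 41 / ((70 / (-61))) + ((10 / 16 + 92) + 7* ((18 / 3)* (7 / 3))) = 134091 / 280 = 478.90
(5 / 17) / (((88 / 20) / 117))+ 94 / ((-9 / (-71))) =2522401 / 3366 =749.38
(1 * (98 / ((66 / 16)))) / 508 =196 / 4191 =0.05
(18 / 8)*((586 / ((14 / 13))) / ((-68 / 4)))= -34281 / 476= -72.02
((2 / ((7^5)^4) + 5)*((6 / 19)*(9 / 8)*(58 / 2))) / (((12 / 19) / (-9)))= -734.06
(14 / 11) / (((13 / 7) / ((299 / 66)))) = 1127 / 363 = 3.10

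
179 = 179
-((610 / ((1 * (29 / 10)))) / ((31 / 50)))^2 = -93025000000 / 808201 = -115101.32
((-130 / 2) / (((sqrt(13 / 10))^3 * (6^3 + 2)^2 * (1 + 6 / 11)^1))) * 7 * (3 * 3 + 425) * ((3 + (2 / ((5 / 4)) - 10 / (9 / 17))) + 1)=3843070 * sqrt(130) / 1817793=24.10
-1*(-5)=5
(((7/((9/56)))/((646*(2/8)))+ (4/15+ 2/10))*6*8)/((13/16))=2739968/62985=43.50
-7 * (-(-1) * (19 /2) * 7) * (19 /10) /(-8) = 110.56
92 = 92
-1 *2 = -2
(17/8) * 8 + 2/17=17.12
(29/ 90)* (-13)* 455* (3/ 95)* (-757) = 25970399/ 570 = 45562.10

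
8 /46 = 4 /23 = 0.17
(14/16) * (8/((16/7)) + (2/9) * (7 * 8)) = 2009/144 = 13.95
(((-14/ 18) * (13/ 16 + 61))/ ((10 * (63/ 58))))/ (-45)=28681/ 291600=0.10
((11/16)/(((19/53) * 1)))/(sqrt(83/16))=583 * sqrt(83)/6308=0.84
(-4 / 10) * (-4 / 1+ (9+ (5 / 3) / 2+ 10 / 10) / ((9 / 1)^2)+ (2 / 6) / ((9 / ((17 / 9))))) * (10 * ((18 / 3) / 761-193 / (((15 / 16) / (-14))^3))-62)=135361665433114 / 13869225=9759857.92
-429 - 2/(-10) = -2144/5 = -428.80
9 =9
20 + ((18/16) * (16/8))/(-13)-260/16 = 93/26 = 3.58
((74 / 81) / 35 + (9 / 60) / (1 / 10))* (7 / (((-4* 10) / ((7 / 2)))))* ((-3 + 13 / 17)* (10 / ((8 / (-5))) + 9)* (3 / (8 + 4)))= 744667 / 518400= 1.44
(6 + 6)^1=12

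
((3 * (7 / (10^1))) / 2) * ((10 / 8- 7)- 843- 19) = -72891 / 80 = -911.14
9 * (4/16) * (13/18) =13/8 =1.62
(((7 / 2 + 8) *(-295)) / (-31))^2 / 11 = 46036225 / 42284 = 1088.74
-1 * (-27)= 27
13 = 13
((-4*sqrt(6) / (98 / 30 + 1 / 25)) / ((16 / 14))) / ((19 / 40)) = -2625*sqrt(6) / 1178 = -5.46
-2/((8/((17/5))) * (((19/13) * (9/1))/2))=-221/1710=-0.13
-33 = -33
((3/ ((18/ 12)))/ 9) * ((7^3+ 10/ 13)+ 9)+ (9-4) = 9757/ 117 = 83.39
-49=-49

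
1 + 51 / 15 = 22 / 5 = 4.40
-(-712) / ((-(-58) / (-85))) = -30260 / 29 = -1043.45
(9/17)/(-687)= -3/3893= -0.00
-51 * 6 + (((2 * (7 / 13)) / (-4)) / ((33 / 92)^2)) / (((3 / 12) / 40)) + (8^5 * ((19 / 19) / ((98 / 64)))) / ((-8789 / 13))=-372716977238 / 554260707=-672.46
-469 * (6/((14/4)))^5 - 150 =-17031894/2401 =-7093.67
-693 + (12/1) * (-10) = -813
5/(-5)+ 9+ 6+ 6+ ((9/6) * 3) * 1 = 49/2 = 24.50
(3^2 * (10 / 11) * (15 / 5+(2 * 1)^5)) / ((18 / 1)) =175 / 11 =15.91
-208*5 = -1040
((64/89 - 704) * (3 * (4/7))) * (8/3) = -2002944/623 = -3215.00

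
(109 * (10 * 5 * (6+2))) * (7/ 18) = 152600/ 9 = 16955.56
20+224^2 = 50196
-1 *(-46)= 46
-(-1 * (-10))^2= -100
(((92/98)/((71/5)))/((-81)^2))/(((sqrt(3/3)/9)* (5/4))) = 184/2536191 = 0.00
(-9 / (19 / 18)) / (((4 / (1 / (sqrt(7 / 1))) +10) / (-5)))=-675 / 19 +270*sqrt(7) / 19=2.07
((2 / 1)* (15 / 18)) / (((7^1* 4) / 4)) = 5 / 21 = 0.24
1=1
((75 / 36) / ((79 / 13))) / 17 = 325 / 16116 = 0.02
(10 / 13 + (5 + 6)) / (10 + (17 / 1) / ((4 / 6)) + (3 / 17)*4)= 5202 / 16003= 0.33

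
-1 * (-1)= 1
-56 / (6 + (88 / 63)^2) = -7.04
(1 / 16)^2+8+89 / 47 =119087 / 12032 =9.90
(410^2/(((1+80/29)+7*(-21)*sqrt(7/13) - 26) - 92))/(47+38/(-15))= -17.02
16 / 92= 4 / 23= 0.17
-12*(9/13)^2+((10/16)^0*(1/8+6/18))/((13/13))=-21469/4056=-5.29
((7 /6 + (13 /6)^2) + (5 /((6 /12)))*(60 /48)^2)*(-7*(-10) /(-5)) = -10829 /36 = -300.81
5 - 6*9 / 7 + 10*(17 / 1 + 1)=1241 / 7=177.29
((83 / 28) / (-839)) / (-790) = 83 / 18558680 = 0.00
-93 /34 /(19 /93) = -8649 /646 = -13.39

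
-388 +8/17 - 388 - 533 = -22245/17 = -1308.53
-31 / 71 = -0.44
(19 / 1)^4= 130321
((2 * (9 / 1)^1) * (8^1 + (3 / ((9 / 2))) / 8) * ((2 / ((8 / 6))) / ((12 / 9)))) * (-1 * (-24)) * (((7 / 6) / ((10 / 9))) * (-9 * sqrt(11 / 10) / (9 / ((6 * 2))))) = -494991 * sqrt(110) / 100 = -51915.09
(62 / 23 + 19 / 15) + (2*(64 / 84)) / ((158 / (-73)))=621631 / 190785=3.26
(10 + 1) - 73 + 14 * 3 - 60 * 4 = -260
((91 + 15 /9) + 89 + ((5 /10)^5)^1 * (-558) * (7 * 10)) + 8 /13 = -323963 /312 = -1038.34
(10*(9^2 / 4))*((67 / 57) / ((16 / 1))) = 9045 / 608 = 14.88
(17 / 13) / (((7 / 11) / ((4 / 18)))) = 374 / 819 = 0.46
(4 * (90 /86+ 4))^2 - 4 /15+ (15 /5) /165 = 124239151 /305085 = 407.23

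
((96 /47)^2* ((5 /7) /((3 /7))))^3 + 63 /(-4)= 13816424058273 /43116861316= 320.44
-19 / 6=-3.17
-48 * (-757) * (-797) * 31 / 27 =-299251184 / 9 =-33250131.56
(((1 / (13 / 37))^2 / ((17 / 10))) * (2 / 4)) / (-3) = -6845 / 8619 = -0.79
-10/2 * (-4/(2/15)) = 150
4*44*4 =704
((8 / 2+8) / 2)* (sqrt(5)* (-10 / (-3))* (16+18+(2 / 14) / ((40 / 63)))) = 1530.59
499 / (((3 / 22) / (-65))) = -713570 / 3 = -237856.67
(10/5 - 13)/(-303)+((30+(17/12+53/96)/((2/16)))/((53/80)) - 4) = 1045327/16059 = 65.09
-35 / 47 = -0.74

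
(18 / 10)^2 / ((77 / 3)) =243 / 1925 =0.13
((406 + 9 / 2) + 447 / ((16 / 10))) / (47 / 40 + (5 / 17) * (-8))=-469115 / 801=-585.66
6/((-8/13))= -39/4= -9.75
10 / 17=0.59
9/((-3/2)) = -6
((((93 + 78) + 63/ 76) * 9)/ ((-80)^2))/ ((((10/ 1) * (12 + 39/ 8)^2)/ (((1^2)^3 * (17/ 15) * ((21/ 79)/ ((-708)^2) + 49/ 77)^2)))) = 210599745280100287027/ 5407760430618708096000000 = 0.00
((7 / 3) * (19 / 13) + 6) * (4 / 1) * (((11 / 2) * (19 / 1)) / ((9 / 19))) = 8304.03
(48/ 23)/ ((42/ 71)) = 568/ 161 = 3.53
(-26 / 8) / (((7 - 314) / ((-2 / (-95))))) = 0.00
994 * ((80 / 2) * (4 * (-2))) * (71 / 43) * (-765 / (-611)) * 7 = -120935606400 / 26273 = -4603037.58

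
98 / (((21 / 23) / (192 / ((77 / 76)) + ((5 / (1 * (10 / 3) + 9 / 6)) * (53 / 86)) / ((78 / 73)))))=10915601947 / 534963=20404.41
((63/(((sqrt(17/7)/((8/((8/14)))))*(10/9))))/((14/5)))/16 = 567*sqrt(119)/544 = 11.37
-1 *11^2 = -121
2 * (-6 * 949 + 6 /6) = -11386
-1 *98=-98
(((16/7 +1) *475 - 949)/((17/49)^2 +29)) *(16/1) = 11749808/34959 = 336.10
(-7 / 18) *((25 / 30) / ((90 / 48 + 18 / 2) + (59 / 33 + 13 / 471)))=-24178 / 946791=-0.03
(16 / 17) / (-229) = -16 / 3893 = -0.00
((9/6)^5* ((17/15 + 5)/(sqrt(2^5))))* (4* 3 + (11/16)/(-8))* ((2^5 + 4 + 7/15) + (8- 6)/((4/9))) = 46555749* sqrt(2)/16384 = 4018.54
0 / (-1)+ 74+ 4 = 78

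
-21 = -21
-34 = -34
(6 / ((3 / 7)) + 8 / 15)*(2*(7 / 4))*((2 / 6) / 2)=763 / 90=8.48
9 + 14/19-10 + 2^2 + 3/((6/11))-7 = 85/38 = 2.24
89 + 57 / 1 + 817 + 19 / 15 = 14464 / 15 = 964.27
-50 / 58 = -25 / 29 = -0.86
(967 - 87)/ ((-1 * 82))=-440/ 41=-10.73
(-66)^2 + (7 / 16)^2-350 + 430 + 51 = 1148721 / 256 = 4487.19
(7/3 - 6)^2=121/9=13.44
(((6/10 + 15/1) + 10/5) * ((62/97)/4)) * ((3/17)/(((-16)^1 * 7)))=-1023/230860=-0.00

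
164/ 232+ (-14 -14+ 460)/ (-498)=-773/ 4814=-0.16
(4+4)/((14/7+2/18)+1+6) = 36/41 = 0.88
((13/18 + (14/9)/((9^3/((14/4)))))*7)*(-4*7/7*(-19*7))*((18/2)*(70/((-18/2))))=-1248005500/6561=-190215.74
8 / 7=1.14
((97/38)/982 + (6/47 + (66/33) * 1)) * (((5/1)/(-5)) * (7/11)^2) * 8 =-366143582/53054023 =-6.90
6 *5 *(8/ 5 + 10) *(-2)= -696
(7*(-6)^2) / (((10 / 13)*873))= 182 / 485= 0.38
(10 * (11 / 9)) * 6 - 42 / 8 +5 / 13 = 10681 / 156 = 68.47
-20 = -20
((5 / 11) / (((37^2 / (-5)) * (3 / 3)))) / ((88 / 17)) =-425 / 1325192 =-0.00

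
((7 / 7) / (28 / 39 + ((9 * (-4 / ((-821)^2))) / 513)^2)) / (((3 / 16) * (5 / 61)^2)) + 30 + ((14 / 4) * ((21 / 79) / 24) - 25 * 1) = 120888739302046759977849 / 108839417232274130800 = 1110.71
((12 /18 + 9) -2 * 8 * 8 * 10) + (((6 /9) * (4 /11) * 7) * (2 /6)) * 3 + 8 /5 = -69687 /55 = -1267.04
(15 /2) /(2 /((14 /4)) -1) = -35 /2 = -17.50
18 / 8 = 9 / 4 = 2.25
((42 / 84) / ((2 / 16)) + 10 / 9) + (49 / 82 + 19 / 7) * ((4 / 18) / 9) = 120719 / 23247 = 5.19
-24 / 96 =-1 / 4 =-0.25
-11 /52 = -0.21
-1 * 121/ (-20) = 121/ 20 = 6.05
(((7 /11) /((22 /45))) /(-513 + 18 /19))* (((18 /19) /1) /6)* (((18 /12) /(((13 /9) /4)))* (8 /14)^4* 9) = -933120 /583241659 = -0.00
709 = 709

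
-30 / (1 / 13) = -390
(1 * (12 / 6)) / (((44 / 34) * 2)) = 17 / 22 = 0.77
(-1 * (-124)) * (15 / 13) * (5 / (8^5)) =0.02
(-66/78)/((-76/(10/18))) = 55/8892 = 0.01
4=4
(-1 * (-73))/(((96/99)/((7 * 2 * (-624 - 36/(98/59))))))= -38107971/56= -680499.48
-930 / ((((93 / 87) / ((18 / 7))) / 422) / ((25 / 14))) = -1685846.94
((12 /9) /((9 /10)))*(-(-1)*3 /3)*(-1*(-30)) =400 /9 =44.44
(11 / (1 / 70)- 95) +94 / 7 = 4819 / 7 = 688.43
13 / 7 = 1.86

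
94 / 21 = 4.48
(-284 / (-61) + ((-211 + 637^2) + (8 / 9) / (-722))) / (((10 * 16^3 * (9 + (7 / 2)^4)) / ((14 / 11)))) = 281323199269 / 3550912675200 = 0.08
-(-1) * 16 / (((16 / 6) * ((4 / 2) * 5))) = 3 / 5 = 0.60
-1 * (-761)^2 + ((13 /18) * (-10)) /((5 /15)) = -1737428 /3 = -579142.67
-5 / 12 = -0.42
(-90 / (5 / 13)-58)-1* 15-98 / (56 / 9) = -1291 / 4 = -322.75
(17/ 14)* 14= 17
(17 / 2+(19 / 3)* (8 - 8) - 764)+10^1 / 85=-25683 / 34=-755.38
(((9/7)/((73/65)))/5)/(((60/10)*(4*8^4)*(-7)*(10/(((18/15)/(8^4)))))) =-117/12002420326400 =-0.00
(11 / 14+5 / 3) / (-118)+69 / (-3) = -114091 / 4956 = -23.02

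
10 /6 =5 /3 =1.67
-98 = -98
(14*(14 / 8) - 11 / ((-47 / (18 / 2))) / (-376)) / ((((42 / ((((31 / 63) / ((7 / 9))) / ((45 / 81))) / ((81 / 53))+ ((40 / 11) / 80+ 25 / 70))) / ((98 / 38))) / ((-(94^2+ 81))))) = -15392.72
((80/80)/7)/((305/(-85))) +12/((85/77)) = 10.83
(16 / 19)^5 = 0.42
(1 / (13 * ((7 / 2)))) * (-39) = -6 / 7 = -0.86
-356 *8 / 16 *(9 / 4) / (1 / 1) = -801 / 2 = -400.50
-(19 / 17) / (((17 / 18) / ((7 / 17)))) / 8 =-1197 / 19652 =-0.06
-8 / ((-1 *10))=4 / 5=0.80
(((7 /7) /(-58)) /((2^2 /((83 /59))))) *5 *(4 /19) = -0.01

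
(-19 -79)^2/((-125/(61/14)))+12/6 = -41596/125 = -332.77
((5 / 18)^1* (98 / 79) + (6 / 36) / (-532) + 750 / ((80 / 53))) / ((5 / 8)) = 795.55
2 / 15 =0.13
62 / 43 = 1.44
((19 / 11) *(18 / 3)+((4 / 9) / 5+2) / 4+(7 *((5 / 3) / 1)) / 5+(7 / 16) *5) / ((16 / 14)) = 854147 / 63360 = 13.48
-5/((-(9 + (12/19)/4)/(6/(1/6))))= 570/29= 19.66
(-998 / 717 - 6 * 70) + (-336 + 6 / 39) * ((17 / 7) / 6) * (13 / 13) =-36364087 / 65247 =-557.33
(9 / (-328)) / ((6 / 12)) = -0.05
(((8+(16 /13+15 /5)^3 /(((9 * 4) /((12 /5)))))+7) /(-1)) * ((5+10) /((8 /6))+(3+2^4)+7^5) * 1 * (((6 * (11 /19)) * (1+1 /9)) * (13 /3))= -489472327300 /86697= -5645781.60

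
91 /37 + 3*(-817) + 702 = -64622 /37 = -1746.54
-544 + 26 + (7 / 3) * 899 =4739 / 3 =1579.67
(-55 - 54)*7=-763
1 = 1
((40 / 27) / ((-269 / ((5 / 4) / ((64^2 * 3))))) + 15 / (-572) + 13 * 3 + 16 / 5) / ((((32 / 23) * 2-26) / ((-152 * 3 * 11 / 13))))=588026926604497 / 838984573440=700.88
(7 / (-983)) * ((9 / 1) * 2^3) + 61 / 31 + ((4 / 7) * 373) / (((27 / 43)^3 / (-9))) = -7747.22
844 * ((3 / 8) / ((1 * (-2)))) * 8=-1266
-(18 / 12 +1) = -5 / 2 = -2.50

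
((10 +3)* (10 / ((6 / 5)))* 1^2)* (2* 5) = 3250 / 3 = 1083.33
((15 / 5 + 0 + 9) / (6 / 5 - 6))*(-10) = 25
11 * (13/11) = 13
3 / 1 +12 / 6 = 5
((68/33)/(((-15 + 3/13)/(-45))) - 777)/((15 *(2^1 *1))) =-135647/5280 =-25.69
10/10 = 1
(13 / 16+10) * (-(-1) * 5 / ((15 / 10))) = 865 / 24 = 36.04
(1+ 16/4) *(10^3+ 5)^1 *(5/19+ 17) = 1648200/19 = 86747.37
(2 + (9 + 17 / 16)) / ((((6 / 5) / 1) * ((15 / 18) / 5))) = 965 / 16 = 60.31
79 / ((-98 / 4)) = -3.22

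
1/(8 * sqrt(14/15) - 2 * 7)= -15/146 - 2 * sqrt(210)/511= -0.16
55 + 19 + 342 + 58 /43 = 17946 /43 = 417.35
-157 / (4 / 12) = -471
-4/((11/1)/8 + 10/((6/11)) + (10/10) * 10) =-96/713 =-0.13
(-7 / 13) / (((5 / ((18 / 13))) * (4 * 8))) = -63 / 13520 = -0.00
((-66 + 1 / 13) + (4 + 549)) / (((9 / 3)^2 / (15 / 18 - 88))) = -1655818 / 351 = -4717.43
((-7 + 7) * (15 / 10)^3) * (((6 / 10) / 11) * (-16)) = 0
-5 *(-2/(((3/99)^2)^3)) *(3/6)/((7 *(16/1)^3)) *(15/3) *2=32286699225/14336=2252141.41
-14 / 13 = -1.08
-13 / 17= -0.76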